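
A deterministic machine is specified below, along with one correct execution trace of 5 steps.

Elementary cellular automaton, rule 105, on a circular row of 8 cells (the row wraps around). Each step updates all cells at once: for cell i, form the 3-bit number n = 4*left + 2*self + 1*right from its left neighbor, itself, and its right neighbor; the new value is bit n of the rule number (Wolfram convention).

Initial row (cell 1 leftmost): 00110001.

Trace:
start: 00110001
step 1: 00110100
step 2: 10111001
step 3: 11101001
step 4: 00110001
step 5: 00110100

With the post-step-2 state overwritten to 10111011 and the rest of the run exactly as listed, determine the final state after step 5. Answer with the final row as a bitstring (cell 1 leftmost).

11101110

state after step 2 := 10111011
step 3: 11101110
step 4: 10111011
step 5: 11101110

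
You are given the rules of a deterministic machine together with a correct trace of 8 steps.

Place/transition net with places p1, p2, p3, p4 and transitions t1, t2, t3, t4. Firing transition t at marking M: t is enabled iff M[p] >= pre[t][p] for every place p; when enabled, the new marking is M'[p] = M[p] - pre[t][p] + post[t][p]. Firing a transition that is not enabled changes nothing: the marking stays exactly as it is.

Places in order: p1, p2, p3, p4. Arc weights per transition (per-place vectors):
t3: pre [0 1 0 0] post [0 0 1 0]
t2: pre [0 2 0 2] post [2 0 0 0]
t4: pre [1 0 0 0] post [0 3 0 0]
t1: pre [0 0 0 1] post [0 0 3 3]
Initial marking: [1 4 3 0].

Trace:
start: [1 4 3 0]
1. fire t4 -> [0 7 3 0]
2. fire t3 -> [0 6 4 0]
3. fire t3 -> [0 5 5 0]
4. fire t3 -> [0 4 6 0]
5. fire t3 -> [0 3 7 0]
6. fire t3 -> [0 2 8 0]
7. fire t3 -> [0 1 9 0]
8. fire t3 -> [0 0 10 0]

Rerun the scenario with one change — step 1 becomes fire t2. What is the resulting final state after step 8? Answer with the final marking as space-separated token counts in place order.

(re-executing from step 1 with the substitution; state before step 1: [1 4 3 0])
1. fire t2 -> [1 4 3 0]
2. fire t3 -> [1 3 4 0]
3. fire t3 -> [1 2 5 0]
4. fire t3 -> [1 1 6 0]
5. fire t3 -> [1 0 7 0]
6. fire t3 -> [1 0 7 0]
7. fire t3 -> [1 0 7 0]
8. fire t3 -> [1 0 7 0]

1 0 7 0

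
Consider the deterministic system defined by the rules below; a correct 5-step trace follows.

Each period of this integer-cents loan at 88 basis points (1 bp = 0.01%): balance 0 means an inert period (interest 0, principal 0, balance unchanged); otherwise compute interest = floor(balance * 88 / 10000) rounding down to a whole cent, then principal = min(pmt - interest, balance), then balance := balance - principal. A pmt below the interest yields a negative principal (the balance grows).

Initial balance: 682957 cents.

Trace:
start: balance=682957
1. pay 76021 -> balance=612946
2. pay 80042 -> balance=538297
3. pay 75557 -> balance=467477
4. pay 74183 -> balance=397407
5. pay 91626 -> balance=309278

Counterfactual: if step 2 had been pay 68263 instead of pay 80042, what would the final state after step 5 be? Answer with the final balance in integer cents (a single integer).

(re-executing from step 2 with the substitution; state before step 2: balance=612946)
2. pay 68263 -> balance=550076
3. pay 75557 -> balance=479359
4. pay 74183 -> balance=409394
5. pay 91626 -> balance=321370

321370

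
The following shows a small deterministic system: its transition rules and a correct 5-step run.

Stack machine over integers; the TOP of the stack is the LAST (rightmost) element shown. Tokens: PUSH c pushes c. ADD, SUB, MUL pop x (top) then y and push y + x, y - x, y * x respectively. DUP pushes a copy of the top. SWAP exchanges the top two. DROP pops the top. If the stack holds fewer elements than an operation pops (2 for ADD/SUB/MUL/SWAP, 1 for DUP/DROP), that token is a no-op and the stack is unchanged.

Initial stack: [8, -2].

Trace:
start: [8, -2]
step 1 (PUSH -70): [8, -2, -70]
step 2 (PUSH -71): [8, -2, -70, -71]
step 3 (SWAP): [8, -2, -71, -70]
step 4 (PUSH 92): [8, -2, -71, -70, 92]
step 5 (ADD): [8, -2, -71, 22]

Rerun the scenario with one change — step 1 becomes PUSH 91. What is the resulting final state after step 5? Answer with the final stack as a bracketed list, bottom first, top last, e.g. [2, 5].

[8, -2, -71, 183]

(re-executing from step 1 with the substitution; state before step 1: [8, -2])
step 1 (PUSH 91): [8, -2, 91]
step 2 (PUSH -71): [8, -2, 91, -71]
step 3 (SWAP): [8, -2, -71, 91]
step 4 (PUSH 92): [8, -2, -71, 91, 92]
step 5 (ADD): [8, -2, -71, 183]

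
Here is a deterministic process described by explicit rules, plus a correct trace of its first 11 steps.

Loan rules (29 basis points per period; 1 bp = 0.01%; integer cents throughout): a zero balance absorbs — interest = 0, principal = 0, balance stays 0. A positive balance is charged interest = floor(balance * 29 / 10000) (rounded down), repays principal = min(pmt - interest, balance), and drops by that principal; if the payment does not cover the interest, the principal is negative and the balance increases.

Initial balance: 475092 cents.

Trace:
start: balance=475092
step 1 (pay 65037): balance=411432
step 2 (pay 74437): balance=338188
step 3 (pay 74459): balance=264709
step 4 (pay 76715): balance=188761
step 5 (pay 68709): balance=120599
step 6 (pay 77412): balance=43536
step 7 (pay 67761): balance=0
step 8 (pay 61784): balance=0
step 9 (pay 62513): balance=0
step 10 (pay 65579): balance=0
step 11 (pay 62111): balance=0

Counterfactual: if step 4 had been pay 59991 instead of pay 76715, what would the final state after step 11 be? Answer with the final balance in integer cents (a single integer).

0

(re-executing from step 4 with the substitution; state before step 4: balance=264709)
step 4 (pay 59991): balance=205485
step 5 (pay 68709): balance=137371
step 6 (pay 77412): balance=60357
step 7 (pay 67761): balance=0
step 8 (pay 61784): balance=0
step 9 (pay 62513): balance=0
step 10 (pay 65579): balance=0
step 11 (pay 62111): balance=0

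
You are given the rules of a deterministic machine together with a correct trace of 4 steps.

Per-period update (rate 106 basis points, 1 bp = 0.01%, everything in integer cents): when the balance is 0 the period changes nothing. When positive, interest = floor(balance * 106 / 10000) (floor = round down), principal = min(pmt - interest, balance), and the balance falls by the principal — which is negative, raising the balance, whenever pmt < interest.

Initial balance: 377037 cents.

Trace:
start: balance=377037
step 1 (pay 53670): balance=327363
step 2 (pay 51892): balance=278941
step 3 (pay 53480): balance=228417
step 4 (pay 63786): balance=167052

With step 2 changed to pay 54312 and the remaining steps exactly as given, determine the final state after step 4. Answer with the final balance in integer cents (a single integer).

(re-executing from step 2 with the substitution; state before step 2: balance=327363)
step 2 (pay 54312): balance=276521
step 3 (pay 53480): balance=225972
step 4 (pay 63786): balance=164581

164581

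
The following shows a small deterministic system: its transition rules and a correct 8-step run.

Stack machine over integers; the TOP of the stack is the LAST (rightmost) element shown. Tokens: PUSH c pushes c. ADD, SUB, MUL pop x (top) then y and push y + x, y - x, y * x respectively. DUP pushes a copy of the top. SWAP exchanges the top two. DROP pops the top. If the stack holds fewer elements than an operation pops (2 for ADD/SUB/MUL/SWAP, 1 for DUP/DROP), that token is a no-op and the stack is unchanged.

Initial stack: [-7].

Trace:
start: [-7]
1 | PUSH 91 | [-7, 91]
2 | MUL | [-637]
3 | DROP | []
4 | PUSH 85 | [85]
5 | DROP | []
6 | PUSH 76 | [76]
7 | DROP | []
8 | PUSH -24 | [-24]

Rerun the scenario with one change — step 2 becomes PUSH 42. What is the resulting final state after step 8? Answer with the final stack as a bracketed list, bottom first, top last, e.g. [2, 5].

(re-executing from step 2 with the substitution; state before step 2: [-7, 91])
2 | PUSH 42 | [-7, 91, 42]
3 | DROP | [-7, 91]
4 | PUSH 85 | [-7, 91, 85]
5 | DROP | [-7, 91]
6 | PUSH 76 | [-7, 91, 76]
7 | DROP | [-7, 91]
8 | PUSH -24 | [-7, 91, -24]

[-7, 91, -24]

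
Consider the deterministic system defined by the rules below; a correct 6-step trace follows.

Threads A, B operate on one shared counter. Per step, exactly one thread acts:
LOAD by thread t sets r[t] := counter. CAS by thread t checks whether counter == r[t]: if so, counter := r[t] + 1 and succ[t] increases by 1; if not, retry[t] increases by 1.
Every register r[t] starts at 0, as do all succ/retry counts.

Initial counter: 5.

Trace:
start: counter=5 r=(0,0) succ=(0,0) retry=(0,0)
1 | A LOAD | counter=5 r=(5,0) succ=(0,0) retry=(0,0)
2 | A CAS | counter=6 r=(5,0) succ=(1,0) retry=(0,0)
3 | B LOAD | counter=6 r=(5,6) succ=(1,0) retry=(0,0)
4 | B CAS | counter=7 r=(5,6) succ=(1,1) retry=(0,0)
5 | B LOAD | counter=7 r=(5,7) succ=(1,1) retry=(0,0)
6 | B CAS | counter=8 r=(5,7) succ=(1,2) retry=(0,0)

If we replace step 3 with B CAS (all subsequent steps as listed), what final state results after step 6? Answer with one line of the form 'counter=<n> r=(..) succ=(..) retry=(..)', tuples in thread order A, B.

(re-executing from step 3 with the substitution; state before step 3: counter=6 r=(5,0) succ=(1,0) retry=(0,0))
3 | B CAS | counter=6 r=(5,0) succ=(1,0) retry=(0,1)
4 | B CAS | counter=6 r=(5,0) succ=(1,0) retry=(0,2)
5 | B LOAD | counter=6 r=(5,6) succ=(1,0) retry=(0,2)
6 | B CAS | counter=7 r=(5,6) succ=(1,1) retry=(0,2)

counter=7 r=(5,6) succ=(1,1) retry=(0,2)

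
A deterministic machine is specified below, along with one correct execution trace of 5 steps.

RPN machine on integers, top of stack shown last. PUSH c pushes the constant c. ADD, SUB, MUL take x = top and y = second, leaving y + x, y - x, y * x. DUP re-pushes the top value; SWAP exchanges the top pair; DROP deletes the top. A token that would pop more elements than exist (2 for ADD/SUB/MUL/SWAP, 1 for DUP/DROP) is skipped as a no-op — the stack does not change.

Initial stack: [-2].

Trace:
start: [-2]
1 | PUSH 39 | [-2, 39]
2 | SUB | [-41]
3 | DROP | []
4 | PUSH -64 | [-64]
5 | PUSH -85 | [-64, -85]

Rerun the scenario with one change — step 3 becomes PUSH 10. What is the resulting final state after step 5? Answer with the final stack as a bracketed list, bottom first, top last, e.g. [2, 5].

(re-executing from step 3 with the substitution; state before step 3: [-41])
3 | PUSH 10 | [-41, 10]
4 | PUSH -64 | [-41, 10, -64]
5 | PUSH -85 | [-41, 10, -64, -85]

[-41, 10, -64, -85]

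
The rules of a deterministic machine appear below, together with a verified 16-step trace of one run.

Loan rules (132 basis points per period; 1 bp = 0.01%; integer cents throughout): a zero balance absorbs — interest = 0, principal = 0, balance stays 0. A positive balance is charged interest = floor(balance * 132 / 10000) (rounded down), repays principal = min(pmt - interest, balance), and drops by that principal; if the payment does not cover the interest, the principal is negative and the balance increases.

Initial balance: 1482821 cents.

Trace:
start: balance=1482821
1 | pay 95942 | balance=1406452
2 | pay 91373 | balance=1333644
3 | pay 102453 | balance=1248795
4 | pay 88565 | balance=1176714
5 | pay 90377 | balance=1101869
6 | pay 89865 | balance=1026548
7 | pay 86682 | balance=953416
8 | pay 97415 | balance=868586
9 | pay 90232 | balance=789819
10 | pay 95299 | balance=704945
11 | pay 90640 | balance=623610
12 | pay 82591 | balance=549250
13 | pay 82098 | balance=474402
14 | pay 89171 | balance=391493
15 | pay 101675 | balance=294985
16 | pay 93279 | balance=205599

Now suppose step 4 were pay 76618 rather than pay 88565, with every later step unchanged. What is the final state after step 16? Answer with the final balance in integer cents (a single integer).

(re-executing from step 4 with the substitution; state before step 4: balance=1248795)
4 | pay 76618 | balance=1188661
5 | pay 90377 | balance=1113974
6 | pay 89865 | balance=1038813
7 | pay 86682 | balance=965843
8 | pay 97415 | balance=881177
9 | pay 90232 | balance=802576
10 | pay 95299 | balance=717871
11 | pay 90640 | balance=636706
12 | pay 82591 | balance=562519
13 | pay 82098 | balance=487846
14 | pay 89171 | balance=405114
15 | pay 101675 | balance=308786
16 | pay 93279 | balance=219582

219582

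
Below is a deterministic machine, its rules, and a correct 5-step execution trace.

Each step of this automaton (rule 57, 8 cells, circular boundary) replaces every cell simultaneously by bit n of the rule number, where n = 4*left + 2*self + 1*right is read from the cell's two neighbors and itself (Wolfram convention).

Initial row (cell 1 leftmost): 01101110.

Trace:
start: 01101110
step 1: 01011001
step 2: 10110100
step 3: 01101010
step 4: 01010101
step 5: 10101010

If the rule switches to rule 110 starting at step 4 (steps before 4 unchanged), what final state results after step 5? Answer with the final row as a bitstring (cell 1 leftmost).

(re-executing steps 4..5 under rule 110; state before step 4: 01101010)
step 4: 11111110
step 5: 10000011

10000011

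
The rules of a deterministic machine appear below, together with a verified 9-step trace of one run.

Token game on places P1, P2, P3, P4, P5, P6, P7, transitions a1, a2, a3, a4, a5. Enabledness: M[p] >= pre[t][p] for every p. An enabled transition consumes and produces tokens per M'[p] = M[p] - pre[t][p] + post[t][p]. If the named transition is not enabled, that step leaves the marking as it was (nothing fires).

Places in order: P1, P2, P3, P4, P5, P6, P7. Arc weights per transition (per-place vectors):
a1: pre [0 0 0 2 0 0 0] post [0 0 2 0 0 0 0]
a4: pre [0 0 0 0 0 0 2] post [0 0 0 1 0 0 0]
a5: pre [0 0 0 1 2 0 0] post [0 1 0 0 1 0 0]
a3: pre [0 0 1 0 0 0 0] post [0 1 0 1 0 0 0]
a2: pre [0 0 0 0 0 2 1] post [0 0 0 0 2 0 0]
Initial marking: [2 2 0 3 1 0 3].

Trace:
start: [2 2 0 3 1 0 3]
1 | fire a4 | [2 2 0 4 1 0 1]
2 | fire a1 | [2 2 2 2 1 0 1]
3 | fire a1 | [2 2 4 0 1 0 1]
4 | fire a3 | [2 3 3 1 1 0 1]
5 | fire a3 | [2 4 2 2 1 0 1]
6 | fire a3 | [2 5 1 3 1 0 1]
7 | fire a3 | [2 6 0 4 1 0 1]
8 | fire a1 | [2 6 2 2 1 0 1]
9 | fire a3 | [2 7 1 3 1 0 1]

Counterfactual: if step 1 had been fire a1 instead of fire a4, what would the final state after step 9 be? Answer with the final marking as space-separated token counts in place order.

2 5 1 2 1 0 3

(re-executing from step 1 with the substitution; state before step 1: [2 2 0 3 1 0 3])
1 | fire a1 | [2 2 2 1 1 0 3]
2 | fire a1 | [2 2 2 1 1 0 3]
3 | fire a1 | [2 2 2 1 1 0 3]
4 | fire a3 | [2 3 1 2 1 0 3]
5 | fire a3 | [2 4 0 3 1 0 3]
6 | fire a3 | [2 4 0 3 1 0 3]
7 | fire a3 | [2 4 0 3 1 0 3]
8 | fire a1 | [2 4 2 1 1 0 3]
9 | fire a3 | [2 5 1 2 1 0 3]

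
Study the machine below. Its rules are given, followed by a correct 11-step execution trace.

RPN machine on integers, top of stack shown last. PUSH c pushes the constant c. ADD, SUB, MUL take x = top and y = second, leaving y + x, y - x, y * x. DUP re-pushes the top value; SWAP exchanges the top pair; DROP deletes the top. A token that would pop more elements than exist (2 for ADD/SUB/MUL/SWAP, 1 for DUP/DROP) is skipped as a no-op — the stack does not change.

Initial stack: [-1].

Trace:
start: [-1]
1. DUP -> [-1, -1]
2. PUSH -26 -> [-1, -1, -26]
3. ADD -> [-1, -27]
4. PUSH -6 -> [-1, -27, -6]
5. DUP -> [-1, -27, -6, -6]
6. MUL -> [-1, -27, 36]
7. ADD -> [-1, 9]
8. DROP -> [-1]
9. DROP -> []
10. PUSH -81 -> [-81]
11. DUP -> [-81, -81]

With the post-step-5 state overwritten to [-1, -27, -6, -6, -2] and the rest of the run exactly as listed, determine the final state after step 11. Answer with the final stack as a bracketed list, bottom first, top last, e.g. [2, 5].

state after step 5 := [-1, -27, -6, -6, -2]
6. MUL -> [-1, -27, -6, 12]
7. ADD -> [-1, -27, 6]
8. DROP -> [-1, -27]
9. DROP -> [-1]
10. PUSH -81 -> [-1, -81]
11. DUP -> [-1, -81, -81]

[-1, -81, -81]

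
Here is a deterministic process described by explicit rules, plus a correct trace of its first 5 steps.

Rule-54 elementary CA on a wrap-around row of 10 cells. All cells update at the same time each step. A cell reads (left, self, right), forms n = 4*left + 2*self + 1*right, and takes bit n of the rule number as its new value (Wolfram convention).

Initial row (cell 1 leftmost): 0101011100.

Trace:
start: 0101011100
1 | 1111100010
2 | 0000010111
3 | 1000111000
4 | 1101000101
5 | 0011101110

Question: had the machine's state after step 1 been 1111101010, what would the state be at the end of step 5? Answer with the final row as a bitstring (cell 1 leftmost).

0010001010

state after step 1 := 1111101010
2 | 0000011111
3 | 1000100000
4 | 1101110001
5 | 0010001010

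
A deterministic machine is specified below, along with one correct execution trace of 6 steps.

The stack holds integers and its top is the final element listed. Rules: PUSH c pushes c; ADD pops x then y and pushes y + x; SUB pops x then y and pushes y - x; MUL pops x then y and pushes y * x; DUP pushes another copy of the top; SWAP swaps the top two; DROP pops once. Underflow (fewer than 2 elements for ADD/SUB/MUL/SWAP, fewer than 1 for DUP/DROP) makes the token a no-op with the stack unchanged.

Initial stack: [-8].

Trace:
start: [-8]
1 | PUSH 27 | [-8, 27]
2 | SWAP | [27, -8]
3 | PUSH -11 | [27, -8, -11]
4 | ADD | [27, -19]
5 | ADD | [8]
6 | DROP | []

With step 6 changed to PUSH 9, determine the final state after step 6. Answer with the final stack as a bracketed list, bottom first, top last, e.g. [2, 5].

[8, 9]

(re-executing from step 6 with the substitution; state before step 6: [8])
6 | PUSH 9 | [8, 9]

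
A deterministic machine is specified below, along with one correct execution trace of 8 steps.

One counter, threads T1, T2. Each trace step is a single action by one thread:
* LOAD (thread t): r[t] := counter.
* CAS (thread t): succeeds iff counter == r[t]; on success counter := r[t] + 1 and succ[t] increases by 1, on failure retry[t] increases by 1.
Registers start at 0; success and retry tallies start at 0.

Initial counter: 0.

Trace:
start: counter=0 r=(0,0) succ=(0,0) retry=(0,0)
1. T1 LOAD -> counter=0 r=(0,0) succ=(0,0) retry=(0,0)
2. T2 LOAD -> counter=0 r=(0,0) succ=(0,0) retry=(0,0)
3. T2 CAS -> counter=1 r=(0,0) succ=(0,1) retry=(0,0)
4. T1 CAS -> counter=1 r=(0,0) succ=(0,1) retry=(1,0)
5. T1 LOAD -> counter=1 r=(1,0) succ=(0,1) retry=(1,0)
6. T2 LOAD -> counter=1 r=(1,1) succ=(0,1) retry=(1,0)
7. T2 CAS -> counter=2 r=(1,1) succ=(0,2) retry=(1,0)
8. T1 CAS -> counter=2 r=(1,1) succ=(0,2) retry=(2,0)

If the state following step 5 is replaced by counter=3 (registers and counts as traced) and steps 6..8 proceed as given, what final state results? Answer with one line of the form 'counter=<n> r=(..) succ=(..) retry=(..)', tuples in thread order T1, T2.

state after step 5 := counter=3 r=(1,0) succ=(0,1) retry=(1,0)
6. T2 LOAD -> counter=3 r=(1,3) succ=(0,1) retry=(1,0)
7. T2 CAS -> counter=4 r=(1,3) succ=(0,2) retry=(1,0)
8. T1 CAS -> counter=4 r=(1,3) succ=(0,2) retry=(2,0)

counter=4 r=(1,3) succ=(0,2) retry=(2,0)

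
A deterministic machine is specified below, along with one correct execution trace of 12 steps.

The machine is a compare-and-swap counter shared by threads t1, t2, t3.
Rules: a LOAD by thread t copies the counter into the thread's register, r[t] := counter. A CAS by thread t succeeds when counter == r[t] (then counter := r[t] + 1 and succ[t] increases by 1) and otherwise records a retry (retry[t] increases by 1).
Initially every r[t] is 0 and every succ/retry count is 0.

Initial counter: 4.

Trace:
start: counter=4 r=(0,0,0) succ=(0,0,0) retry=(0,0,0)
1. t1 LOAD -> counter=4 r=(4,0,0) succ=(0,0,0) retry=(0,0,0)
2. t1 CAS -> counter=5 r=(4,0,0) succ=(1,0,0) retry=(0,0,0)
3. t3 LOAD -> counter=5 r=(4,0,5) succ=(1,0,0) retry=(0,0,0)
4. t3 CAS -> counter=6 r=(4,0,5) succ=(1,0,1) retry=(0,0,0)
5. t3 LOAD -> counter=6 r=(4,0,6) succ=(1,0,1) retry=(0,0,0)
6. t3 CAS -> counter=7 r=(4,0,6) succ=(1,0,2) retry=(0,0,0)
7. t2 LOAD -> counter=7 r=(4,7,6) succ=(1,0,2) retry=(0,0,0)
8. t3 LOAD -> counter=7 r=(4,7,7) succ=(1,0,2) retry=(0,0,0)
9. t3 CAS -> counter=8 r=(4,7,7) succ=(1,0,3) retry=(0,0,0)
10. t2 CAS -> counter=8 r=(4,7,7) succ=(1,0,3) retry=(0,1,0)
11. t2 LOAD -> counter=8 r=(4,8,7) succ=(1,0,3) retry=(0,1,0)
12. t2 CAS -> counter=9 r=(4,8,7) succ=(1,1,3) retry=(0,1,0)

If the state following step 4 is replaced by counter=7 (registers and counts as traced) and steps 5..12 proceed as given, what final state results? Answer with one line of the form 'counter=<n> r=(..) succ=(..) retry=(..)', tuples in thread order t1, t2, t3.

state after step 4 := counter=7 r=(4,0,5) succ=(1,0,1) retry=(0,0,0)
5. t3 LOAD -> counter=7 r=(4,0,7) succ=(1,0,1) retry=(0,0,0)
6. t3 CAS -> counter=8 r=(4,0,7) succ=(1,0,2) retry=(0,0,0)
7. t2 LOAD -> counter=8 r=(4,8,7) succ=(1,0,2) retry=(0,0,0)
8. t3 LOAD -> counter=8 r=(4,8,8) succ=(1,0,2) retry=(0,0,0)
9. t3 CAS -> counter=9 r=(4,8,8) succ=(1,0,3) retry=(0,0,0)
10. t2 CAS -> counter=9 r=(4,8,8) succ=(1,0,3) retry=(0,1,0)
11. t2 LOAD -> counter=9 r=(4,9,8) succ=(1,0,3) retry=(0,1,0)
12. t2 CAS -> counter=10 r=(4,9,8) succ=(1,1,3) retry=(0,1,0)

counter=10 r=(4,9,8) succ=(1,1,3) retry=(0,1,0)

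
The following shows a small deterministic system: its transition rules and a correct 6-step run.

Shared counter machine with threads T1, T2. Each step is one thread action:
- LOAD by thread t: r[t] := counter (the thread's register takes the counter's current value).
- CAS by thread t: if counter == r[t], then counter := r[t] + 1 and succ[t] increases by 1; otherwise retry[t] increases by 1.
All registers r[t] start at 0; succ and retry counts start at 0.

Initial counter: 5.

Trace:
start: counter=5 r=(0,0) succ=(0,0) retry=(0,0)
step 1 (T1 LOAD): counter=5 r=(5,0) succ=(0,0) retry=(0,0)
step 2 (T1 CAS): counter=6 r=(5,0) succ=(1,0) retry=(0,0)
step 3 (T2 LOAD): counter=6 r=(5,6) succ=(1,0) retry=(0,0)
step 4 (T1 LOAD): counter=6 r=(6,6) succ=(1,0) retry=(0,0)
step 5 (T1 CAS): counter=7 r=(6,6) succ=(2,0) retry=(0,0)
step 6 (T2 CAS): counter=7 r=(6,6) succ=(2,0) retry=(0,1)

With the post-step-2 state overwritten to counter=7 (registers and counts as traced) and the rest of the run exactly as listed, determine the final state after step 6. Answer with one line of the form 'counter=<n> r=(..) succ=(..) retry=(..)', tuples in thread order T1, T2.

counter=8 r=(7,7) succ=(2,0) retry=(0,1)

state after step 2 := counter=7 r=(5,0) succ=(1,0) retry=(0,0)
step 3 (T2 LOAD): counter=7 r=(5,7) succ=(1,0) retry=(0,0)
step 4 (T1 LOAD): counter=7 r=(7,7) succ=(1,0) retry=(0,0)
step 5 (T1 CAS): counter=8 r=(7,7) succ=(2,0) retry=(0,0)
step 6 (T2 CAS): counter=8 r=(7,7) succ=(2,0) retry=(0,1)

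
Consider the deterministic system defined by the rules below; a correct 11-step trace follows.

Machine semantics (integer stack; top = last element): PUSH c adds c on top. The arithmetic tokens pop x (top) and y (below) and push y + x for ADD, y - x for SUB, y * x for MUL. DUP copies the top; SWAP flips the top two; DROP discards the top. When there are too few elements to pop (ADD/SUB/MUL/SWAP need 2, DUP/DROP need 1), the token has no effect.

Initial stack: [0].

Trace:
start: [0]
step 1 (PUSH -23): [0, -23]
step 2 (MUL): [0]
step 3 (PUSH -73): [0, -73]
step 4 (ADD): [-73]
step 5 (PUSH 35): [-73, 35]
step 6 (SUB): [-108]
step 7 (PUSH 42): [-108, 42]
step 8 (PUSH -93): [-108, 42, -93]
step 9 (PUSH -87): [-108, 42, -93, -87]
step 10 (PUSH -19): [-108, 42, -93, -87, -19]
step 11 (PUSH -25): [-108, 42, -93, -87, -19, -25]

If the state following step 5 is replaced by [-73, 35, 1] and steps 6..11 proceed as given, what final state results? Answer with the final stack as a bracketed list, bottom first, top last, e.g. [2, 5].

state after step 5 := [-73, 35, 1]
step 6 (SUB): [-73, 34]
step 7 (PUSH 42): [-73, 34, 42]
step 8 (PUSH -93): [-73, 34, 42, -93]
step 9 (PUSH -87): [-73, 34, 42, -93, -87]
step 10 (PUSH -19): [-73, 34, 42, -93, -87, -19]
step 11 (PUSH -25): [-73, 34, 42, -93, -87, -19, -25]

[-73, 34, 42, -93, -87, -19, -25]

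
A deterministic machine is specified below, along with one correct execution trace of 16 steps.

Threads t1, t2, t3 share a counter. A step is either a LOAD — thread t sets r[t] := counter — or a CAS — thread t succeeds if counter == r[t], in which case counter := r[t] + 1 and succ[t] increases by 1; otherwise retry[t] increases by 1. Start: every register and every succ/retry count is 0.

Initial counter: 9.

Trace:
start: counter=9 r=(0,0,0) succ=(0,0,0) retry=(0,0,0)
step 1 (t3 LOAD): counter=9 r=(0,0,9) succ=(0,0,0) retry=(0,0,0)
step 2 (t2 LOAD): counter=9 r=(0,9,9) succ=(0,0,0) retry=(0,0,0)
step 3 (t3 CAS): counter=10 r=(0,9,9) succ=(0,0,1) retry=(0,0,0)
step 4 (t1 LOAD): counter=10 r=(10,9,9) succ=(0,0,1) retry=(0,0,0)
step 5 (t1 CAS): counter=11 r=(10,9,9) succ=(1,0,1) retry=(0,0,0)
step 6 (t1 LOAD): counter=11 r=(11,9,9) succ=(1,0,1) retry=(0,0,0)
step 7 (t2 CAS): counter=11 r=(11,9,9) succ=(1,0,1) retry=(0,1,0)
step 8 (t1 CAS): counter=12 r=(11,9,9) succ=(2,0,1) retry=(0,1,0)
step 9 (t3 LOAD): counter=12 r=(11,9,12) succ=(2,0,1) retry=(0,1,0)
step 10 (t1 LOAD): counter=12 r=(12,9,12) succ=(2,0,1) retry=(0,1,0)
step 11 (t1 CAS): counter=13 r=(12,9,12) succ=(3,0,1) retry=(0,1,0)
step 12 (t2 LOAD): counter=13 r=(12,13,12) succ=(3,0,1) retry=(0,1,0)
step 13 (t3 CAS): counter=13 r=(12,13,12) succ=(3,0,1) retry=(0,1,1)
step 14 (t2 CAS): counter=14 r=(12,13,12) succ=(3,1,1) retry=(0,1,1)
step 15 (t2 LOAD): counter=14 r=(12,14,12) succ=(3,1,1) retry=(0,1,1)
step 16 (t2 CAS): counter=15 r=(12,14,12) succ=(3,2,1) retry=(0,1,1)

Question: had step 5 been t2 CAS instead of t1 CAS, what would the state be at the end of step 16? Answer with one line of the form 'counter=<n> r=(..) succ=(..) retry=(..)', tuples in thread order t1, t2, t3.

counter=14 r=(11,13,11) succ=(2,2,1) retry=(0,2,1)

(re-executing from step 5 with the substitution; state before step 5: counter=10 r=(10,9,9) succ=(0,0,1) retry=(0,0,0))
step 5 (t2 CAS): counter=10 r=(10,9,9) succ=(0,0,1) retry=(0,1,0)
step 6 (t1 LOAD): counter=10 r=(10,9,9) succ=(0,0,1) retry=(0,1,0)
step 7 (t2 CAS): counter=10 r=(10,9,9) succ=(0,0,1) retry=(0,2,0)
step 8 (t1 CAS): counter=11 r=(10,9,9) succ=(1,0,1) retry=(0,2,0)
step 9 (t3 LOAD): counter=11 r=(10,9,11) succ=(1,0,1) retry=(0,2,0)
step 10 (t1 LOAD): counter=11 r=(11,9,11) succ=(1,0,1) retry=(0,2,0)
step 11 (t1 CAS): counter=12 r=(11,9,11) succ=(2,0,1) retry=(0,2,0)
step 12 (t2 LOAD): counter=12 r=(11,12,11) succ=(2,0,1) retry=(0,2,0)
step 13 (t3 CAS): counter=12 r=(11,12,11) succ=(2,0,1) retry=(0,2,1)
step 14 (t2 CAS): counter=13 r=(11,12,11) succ=(2,1,1) retry=(0,2,1)
step 15 (t2 LOAD): counter=13 r=(11,13,11) succ=(2,1,1) retry=(0,2,1)
step 16 (t2 CAS): counter=14 r=(11,13,11) succ=(2,2,1) retry=(0,2,1)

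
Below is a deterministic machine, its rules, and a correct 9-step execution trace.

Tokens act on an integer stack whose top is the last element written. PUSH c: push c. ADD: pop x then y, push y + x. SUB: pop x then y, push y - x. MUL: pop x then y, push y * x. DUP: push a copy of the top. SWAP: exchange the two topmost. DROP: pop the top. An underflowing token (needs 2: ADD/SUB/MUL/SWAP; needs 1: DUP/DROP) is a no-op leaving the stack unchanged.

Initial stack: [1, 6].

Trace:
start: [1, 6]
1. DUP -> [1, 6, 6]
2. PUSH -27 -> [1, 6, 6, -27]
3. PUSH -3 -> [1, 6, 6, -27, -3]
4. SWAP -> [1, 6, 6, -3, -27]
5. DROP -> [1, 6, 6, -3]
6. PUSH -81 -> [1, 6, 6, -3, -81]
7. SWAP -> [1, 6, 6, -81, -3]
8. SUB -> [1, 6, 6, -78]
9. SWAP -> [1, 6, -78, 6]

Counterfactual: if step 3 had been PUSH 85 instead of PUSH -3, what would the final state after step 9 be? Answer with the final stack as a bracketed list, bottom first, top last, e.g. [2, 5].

(re-executing from step 3 with the substitution; state before step 3: [1, 6, 6, -27])
3. PUSH 85 -> [1, 6, 6, -27, 85]
4. SWAP -> [1, 6, 6, 85, -27]
5. DROP -> [1, 6, 6, 85]
6. PUSH -81 -> [1, 6, 6, 85, -81]
7. SWAP -> [1, 6, 6, -81, 85]
8. SUB -> [1, 6, 6, -166]
9. SWAP -> [1, 6, -166, 6]

[1, 6, -166, 6]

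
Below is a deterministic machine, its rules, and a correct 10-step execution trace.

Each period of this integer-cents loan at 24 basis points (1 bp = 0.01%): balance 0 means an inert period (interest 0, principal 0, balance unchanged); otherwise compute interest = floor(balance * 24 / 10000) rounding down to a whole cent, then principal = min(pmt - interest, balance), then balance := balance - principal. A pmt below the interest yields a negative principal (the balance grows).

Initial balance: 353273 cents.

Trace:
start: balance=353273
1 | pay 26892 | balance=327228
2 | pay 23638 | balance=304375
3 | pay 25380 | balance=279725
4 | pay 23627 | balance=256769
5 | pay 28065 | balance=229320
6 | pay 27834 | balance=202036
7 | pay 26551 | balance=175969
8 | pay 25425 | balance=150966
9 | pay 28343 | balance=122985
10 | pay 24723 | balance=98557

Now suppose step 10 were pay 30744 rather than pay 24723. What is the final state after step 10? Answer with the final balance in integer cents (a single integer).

(re-executing from step 10 with the substitution; state before step 10: balance=122985)
10 | pay 30744 | balance=92536

92536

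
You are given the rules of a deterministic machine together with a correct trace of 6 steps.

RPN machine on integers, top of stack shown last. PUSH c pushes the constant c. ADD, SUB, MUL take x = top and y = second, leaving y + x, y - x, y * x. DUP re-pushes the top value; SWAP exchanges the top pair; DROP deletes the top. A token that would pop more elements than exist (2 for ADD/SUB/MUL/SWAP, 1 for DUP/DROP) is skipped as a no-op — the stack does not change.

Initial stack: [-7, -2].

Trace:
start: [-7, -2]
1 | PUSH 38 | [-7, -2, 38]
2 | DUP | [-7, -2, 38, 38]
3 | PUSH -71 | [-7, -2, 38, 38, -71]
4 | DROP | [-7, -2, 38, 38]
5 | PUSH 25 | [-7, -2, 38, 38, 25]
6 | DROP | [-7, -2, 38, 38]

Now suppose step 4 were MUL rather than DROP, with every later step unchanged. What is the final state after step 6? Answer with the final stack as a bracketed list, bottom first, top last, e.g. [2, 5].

[-7, -2, 38, -2698]

(re-executing from step 4 with the substitution; state before step 4: [-7, -2, 38, 38, -71])
4 | MUL | [-7, -2, 38, -2698]
5 | PUSH 25 | [-7, -2, 38, -2698, 25]
6 | DROP | [-7, -2, 38, -2698]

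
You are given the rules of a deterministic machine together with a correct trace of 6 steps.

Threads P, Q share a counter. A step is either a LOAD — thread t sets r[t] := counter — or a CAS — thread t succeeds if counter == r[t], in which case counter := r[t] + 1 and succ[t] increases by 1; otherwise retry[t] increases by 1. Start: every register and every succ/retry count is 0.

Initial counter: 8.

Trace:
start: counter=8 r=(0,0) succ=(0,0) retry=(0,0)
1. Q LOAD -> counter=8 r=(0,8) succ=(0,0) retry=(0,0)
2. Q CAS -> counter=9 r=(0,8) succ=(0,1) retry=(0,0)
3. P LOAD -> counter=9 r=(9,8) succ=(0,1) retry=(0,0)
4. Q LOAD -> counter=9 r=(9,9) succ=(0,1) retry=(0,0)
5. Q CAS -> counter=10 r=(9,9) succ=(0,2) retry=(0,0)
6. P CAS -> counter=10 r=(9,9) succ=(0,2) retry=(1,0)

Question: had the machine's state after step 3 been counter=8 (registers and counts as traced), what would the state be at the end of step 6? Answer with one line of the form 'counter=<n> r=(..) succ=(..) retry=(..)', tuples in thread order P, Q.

counter=10 r=(9,8) succ=(1,2) retry=(0,0)

state after step 3 := counter=8 r=(9,8) succ=(0,1) retry=(0,0)
4. Q LOAD -> counter=8 r=(9,8) succ=(0,1) retry=(0,0)
5. Q CAS -> counter=9 r=(9,8) succ=(0,2) retry=(0,0)
6. P CAS -> counter=10 r=(9,8) succ=(1,2) retry=(0,0)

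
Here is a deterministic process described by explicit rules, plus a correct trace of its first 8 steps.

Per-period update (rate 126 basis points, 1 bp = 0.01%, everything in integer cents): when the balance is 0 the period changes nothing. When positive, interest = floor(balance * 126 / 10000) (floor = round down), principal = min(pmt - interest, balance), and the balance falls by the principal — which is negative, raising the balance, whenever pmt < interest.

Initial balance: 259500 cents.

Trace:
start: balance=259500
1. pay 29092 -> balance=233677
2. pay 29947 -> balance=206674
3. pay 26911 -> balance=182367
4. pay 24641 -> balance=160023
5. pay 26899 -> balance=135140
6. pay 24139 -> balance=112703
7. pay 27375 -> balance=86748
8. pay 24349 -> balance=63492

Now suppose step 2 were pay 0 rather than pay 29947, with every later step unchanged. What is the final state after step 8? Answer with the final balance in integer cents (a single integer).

(re-executing from step 2 with the substitution; state before step 2: balance=233677)
2. pay 0 -> balance=236621
3. pay 26911 -> balance=212691
4. pay 24641 -> balance=190729
5. pay 26899 -> balance=166233
6. pay 24139 -> balance=144188
7. pay 27375 -> balance=118629
8. pay 24349 -> balance=95774

95774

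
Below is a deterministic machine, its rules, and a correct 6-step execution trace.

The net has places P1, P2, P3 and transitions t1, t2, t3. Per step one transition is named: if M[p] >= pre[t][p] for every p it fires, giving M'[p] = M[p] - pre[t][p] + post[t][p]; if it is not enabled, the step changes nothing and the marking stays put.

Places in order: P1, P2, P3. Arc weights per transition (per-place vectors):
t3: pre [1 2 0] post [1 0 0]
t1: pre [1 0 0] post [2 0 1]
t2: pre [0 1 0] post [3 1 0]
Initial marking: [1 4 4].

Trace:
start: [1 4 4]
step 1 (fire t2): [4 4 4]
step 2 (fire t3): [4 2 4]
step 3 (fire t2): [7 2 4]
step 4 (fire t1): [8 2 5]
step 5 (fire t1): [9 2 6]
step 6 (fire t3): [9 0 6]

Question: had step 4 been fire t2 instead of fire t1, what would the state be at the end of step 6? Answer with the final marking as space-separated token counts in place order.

11 0 5

(re-executing from step 4 with the substitution; state before step 4: [7 2 4])
step 4 (fire t2): [10 2 4]
step 5 (fire t1): [11 2 5]
step 6 (fire t3): [11 0 5]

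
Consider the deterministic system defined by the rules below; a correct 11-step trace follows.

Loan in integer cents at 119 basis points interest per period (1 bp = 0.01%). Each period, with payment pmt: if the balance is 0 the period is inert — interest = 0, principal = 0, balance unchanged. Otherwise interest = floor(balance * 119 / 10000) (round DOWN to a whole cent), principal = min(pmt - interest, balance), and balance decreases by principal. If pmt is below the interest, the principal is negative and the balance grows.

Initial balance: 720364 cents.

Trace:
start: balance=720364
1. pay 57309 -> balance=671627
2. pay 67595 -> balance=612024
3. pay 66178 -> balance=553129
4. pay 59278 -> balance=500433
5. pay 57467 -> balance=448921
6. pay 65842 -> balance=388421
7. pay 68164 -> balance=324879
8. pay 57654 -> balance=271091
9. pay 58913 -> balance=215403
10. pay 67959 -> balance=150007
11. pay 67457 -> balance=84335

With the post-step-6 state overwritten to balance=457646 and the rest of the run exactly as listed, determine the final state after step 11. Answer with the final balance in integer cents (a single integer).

157776

state after step 6 := balance=457646
7. pay 68164 -> balance=394927
8. pay 57654 -> balance=341972
9. pay 58913 -> balance=287128
10. pay 67959 -> balance=222585
11. pay 67457 -> balance=157776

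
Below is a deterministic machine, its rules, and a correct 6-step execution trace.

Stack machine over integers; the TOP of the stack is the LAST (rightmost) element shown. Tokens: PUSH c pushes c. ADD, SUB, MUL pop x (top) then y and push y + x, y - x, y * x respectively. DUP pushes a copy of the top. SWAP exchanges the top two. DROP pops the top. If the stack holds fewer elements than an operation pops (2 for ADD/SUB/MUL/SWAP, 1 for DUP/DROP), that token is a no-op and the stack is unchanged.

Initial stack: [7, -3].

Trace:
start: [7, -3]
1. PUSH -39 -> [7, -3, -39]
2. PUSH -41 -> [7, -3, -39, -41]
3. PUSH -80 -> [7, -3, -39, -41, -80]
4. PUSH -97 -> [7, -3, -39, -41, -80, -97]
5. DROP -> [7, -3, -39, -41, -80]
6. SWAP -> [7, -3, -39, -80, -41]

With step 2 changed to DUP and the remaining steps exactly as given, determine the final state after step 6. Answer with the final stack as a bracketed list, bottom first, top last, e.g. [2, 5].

[7, -3, -39, -80, -39]

(re-executing from step 2 with the substitution; state before step 2: [7, -3, -39])
2. DUP -> [7, -3, -39, -39]
3. PUSH -80 -> [7, -3, -39, -39, -80]
4. PUSH -97 -> [7, -3, -39, -39, -80, -97]
5. DROP -> [7, -3, -39, -39, -80]
6. SWAP -> [7, -3, -39, -80, -39]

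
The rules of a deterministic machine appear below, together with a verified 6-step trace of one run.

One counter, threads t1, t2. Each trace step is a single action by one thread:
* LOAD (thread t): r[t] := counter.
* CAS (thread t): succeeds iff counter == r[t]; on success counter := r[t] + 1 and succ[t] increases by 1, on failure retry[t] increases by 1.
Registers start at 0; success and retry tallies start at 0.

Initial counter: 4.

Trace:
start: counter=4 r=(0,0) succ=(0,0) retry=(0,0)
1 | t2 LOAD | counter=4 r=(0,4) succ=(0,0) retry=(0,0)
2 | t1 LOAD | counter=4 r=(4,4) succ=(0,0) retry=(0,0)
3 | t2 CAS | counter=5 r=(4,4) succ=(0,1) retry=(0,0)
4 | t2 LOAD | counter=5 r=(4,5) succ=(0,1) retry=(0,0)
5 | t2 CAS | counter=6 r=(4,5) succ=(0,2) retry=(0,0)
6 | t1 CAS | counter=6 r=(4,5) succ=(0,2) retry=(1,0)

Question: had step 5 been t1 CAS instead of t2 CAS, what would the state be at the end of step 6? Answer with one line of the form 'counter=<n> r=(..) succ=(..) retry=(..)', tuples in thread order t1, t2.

counter=5 r=(4,5) succ=(0,1) retry=(2,0)

(re-executing from step 5 with the substitution; state before step 5: counter=5 r=(4,5) succ=(0,1) retry=(0,0))
5 | t1 CAS | counter=5 r=(4,5) succ=(0,1) retry=(1,0)
6 | t1 CAS | counter=5 r=(4,5) succ=(0,1) retry=(2,0)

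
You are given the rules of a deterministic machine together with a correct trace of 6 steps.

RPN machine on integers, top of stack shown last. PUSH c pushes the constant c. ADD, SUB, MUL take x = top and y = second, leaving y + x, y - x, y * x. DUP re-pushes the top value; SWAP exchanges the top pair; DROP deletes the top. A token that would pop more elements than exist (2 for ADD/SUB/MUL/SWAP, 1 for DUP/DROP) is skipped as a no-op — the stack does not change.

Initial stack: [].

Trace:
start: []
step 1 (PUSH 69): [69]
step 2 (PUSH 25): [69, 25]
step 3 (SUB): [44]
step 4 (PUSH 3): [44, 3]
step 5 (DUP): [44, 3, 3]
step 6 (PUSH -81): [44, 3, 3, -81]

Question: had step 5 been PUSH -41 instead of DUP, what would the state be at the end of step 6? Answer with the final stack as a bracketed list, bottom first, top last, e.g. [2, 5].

(re-executing from step 5 with the substitution; state before step 5: [44, 3])
step 5 (PUSH -41): [44, 3, -41]
step 6 (PUSH -81): [44, 3, -41, -81]

[44, 3, -41, -81]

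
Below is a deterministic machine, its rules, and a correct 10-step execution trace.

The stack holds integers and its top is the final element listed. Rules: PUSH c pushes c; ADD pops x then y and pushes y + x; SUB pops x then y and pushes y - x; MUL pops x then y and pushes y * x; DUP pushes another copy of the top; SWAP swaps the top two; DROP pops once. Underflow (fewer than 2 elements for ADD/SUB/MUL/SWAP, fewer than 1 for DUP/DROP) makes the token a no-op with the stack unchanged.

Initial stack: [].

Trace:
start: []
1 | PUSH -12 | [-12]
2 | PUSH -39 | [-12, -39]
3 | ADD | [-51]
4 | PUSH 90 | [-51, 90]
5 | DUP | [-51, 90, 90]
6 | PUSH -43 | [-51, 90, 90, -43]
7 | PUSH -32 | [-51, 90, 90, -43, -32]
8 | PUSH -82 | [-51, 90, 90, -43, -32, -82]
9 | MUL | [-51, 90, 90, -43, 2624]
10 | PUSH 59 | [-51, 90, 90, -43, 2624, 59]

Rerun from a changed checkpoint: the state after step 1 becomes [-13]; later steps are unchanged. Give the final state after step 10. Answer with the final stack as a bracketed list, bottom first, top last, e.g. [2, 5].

[-52, 90, 90, -43, 2624, 59]

state after step 1 := [-13]
2 | PUSH -39 | [-13, -39]
3 | ADD | [-52]
4 | PUSH 90 | [-52, 90]
5 | DUP | [-52, 90, 90]
6 | PUSH -43 | [-52, 90, 90, -43]
7 | PUSH -32 | [-52, 90, 90, -43, -32]
8 | PUSH -82 | [-52, 90, 90, -43, -32, -82]
9 | MUL | [-52, 90, 90, -43, 2624]
10 | PUSH 59 | [-52, 90, 90, -43, 2624, 59]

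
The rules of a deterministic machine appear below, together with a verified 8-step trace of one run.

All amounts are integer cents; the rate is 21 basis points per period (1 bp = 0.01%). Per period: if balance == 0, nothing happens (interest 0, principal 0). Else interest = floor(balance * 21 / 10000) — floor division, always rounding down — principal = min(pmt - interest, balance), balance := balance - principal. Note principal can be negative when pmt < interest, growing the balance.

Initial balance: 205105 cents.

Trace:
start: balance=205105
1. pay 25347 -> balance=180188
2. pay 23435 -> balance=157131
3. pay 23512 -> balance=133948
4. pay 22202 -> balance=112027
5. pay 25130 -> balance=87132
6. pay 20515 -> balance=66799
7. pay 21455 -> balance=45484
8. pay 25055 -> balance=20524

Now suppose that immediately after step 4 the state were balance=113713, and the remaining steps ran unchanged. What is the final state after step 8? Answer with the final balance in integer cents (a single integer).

state after step 4 := balance=113713
5. pay 25130 -> balance=88821
6. pay 20515 -> balance=68492
7. pay 21455 -> balance=47180
8. pay 25055 -> balance=22224

22224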